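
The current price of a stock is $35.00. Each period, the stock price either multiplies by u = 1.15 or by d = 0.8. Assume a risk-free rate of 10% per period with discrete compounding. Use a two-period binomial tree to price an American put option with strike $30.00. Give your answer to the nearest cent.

$0.26

Risk-neutral probability p = (1 + 0.1 − 0.8)/(1.15 − 0.8) = 0.3000/0.3500 = 0.8571
Terminal stock prices: S_uu = 46.29, S_ud = 32.2, S_dd = 22.4
Terminal payoffs (K − S): max(-16.29, 0) = 0, max(-2.2, 0) = 0, max(7.6, 0) = 7.6
Node u (S = 40.25): continuation = 1/1.1·[0.8571·0.0000 + 0.1429·0.0000] = 0.0000; exercise value = 0.0000 ≤ continuation, so V_u = 0.0000
Node d (S = 28): continuation = 1/1.1·[0.8571·0.0000 + 0.1429·7.6000] = 0.9870; exercise value = 2.0000 > continuation, so V_d = 2.0000 (exercise)
Node 0 (S = 35): continuation = 1/1.1·[0.8571·0.0000 + 0.1429·2.0000] = 0.2597; exercise value = 0.0000 ≤ continuation, so V_0 = 0.2597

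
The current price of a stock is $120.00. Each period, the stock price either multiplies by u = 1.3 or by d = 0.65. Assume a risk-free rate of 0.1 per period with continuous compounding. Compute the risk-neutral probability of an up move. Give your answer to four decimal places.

Risk-neutral probability p = (e^0.1 − 0.65)/(1.3 − 0.65) = 0.4552/0.6500 = 0.7003

p = 0.7003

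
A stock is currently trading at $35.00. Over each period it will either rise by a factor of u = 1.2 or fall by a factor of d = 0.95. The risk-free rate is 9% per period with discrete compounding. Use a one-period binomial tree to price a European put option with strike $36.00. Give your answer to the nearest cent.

$1.11

Risk-neutral probability p = (1 + 0.09 − 0.95)/(1.2 − 0.95) = 0.1400/0.2500 = 0.5600
Terminal stock prices: S_u = 42, S_d = 33.25
Terminal payoffs (K − S): max(-6, 0) = 0, max(2.75, 0) = 2.75
Node 0 (S = 35): V_0 = 1/1.09·[0.5600·0.0000 + 0.4400·2.7500] = 1.1101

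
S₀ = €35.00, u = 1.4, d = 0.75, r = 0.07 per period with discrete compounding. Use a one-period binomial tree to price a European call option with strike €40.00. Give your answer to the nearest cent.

€4.14

Risk-neutral probability p = (1 + 0.07 − 0.75)/(1.4 − 0.75) = 0.3200/0.6500 = 0.4923
Terminal stock prices: S_u = 49, S_d = 26.25
Terminal payoffs (S − K): max(9, 0) = 9, max(-13.75, 0) = 0
Node 0 (S = 35): V_0 = 1/1.07·[0.4923·9.0000 + 0.5077·0.0000] = 4.1409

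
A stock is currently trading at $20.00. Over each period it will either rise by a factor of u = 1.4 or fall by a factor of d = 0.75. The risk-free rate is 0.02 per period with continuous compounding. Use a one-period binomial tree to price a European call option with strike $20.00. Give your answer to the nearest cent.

$3.26

Risk-neutral probability p = (e^0.02 − 0.75)/(1.4 − 0.75) = 0.2702/0.6500 = 0.4157
Terminal stock prices: S_u = 28, S_d = 15
Terminal payoffs (S − K): max(8, 0) = 8, max(-5, 0) = 0
Node 0 (S = 20): V_0 = e^(−0.02)·[0.4157·8.0000 + 0.5843·0.0000] = 3.2597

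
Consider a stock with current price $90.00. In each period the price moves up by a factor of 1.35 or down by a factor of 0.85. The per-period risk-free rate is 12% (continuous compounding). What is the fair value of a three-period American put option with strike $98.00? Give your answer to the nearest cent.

$9.27

Risk-neutral probability p = (e^0.12 − 0.85)/(1.35 − 0.85) = 0.2775/0.5000 = 0.5550
Terminal stock prices: S_uuu = 221.4, S_uud = 139.4, S_udd = 87.78, S_ddd = 55.27
Terminal payoffs (K − S): max(-123.4, 0) = 0, max(-41.42, 0) = 0, max(10.22, 0) = 10.22, max(42.73, 0) = 42.73
Node uu (S = 164): continuation = e^(−0.12)·[0.5550·0.0000 + 0.4450·0.0000] = 0.0000; exercise value = 0.0000 ≤ continuation, so V_uu = 0.0000
Node ud (S = 103.3): continuation = e^(−0.12)·[0.5550·0.0000 + 0.4450·10.2163] = 4.0322; exercise value = 0.0000 ≤ continuation, so V_ud = 4.0322
Node dd (S = 65.02): continuation = e^(−0.12)·[0.5550·10.2163 + 0.4450·42.7288] = 21.8932; exercise value = 32.9750 > continuation, so V_dd = 32.9750 (exercise)
Node u (S = 121.5): continuation = e^(−0.12)·[0.5550·0.0000 + 0.4450·4.0322] = 1.5915; exercise value = 0.0000 ≤ continuation, so V_u = 1.5915
Node d (S = 76.5): continuation = e^(−0.12)·[0.5550·4.0322 + 0.4450·32.9750] = 14.9995; exercise value = 21.5000 > continuation, so V_d = 21.5000 (exercise)
Node 0 (S = 90): continuation = e^(−0.12)·[0.5550·1.5915 + 0.4450·21.5000] = 9.2691; exercise value = 8.0000 ≤ continuation, so V_0 = 9.2691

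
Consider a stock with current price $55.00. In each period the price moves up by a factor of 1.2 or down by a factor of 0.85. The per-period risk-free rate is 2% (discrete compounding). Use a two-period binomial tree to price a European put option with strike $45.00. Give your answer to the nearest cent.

$1.34

Risk-neutral probability p = (1 + 0.02 − 0.85)/(1.2 − 0.85) = 0.1700/0.3500 = 0.4857
Terminal stock prices: S_uu = 79.2, S_ud = 56.1, S_dd = 39.74
Terminal payoffs (K − S): max(-34.2, 0) = 0, max(-11.1, 0) = 0, max(5.263, 0) = 5.263
Node u (S = 66): V_u = 1/1.02·[0.4857·0.0000 + 0.5143·0.0000] = 0.0000
Node d (S = 46.75): V_d = 1/1.02·[0.4857·0.0000 + 0.5143·5.2625] = 2.6534
Node 0 (S = 55): V_0 = 1/1.02·[0.4857·0.0000 + 0.5143·2.6534] = 1.3378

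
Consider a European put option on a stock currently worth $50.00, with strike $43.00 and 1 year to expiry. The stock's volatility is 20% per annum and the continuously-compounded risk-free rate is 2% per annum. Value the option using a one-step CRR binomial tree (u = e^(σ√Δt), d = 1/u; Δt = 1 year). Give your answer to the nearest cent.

CRR parameters: u = e^(σ√Δt) = e^(0.2·√1) = 1.2214, d = 1/u = 0.8187
Per-period rate: rΔt = 0.02·1 = 0.02, so R = e^0.02 = 1.0202
Risk-neutral probability p = (e^0.02 − 0.8187)/(1.2214 − 0.8187) = 0.2015/0.4027 = 0.5003
Terminal stock prices: S_u = 61.07, S_d = 40.94
Terminal payoffs (K − S): max(-18.07, 0) = 0, max(2.063, 0) = 2.063
Node 0 (S = 50): V_0 = e^(−0.02)·[0.5003·0.0000 + 0.4997·2.0635] = 1.0106

$1.01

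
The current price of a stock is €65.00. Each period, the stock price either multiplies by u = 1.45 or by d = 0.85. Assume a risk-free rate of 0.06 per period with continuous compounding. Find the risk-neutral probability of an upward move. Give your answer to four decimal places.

p = 0.3531

Risk-neutral probability p = (e^0.06 − 0.85)/(1.45 − 0.85) = 0.2118/0.6000 = 0.3531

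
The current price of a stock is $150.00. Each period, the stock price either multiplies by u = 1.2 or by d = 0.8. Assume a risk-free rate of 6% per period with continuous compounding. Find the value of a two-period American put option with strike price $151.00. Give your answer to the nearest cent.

$11.49

Risk-neutral probability p = (e^0.06 − 0.8)/(1.2 − 0.8) = 0.2618/0.4000 = 0.6546
Terminal stock prices: S_uu = 216, S_ud = 144, S_dd = 96
Terminal payoffs (K − S): max(-65, 0) = 0, max(7, 0) = 7, max(55, 0) = 55
Node u (S = 180): continuation = e^(−0.06)·[0.6546·0.0000 + 0.3454·7.0000] = 2.2771; exercise value = 0.0000 ≤ continuation, so V_u = 2.2771
Node d (S = 120): continuation = e^(−0.06)·[0.6546·7.0000 + 0.3454·55.0000] = 22.2064; exercise value = 31.0000 > continuation, so V_d = 31.0000 (exercise)
Node 0 (S = 150): continuation = e^(−0.06)·[0.6546·2.2771 + 0.3454·31.0000] = 11.4878; exercise value = 1.0000 ≤ continuation, so V_0 = 11.4878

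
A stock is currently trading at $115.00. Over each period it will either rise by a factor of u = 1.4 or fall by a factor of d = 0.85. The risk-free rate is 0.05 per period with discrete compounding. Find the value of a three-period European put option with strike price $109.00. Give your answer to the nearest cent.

Risk-neutral probability p = (1 + 0.05 − 0.85)/(1.4 − 0.85) = 0.2000/0.5500 = 0.3636
Terminal stock prices: S_uuu = 315.6, S_uud = 191.6, S_udd = 116.3, S_ddd = 70.62
Terminal payoffs (K − S): max(-206.6, 0) = 0, max(-82.59, 0) = 0, max(-7.322, 0) = 0, max(38.38, 0) = 38.38
Node uu (S = 225.4): V_uu = 1/1.05·[0.3636·0.0000 + 0.6364·0.0000] = 0.0000
Node ud (S = 136.8): V_ud = 1/1.05·[0.3636·0.0000 + 0.6364·0.0000] = 0.0000
Node dd (S = 83.09): V_dd = 1/1.05·[0.3636·0.0000 + 0.6364·38.3756] = 23.2580
Node u (S = 161): V_u = 1/1.05·[0.3636·0.0000 + 0.6364·0.0000] = 0.0000
Node d (S = 97.75): V_d = 1/1.05·[0.3636·0.0000 + 0.6364·23.2580] = 14.0957
Node 0 (S = 115): V_0 = 1/1.05·[0.3636·0.0000 + 0.6364·14.0957] = 8.5429

$8.54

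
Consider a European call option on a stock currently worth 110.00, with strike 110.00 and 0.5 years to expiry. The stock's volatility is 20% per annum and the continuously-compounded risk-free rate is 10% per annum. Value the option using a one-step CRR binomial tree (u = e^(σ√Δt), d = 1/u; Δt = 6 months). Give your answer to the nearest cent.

CRR parameters: u = e^(σ√Δt) = e^(0.2·√0.5) = 1.1519, d = 1/u = 0.8681
Per-period rate: rΔt = 0.1·0.5 = 0.05, so R = e^0.05 = 1.0513
Risk-neutral probability p = (e^0.05 − 0.8681)/(1.1519 − 0.8681) = 0.1831/0.2838 = 0.6454
Terminal stock prices: S_u = 126.7, S_d = 95.49
Terminal payoffs (S − K): max(16.71, 0) = 16.71, max(-14.51, 0) = 0
Node 0 (S = 110): V_0 = e^(−0.05)·[0.6454·16.7101 + 0.3546·0.0000] = 10.2583

10.26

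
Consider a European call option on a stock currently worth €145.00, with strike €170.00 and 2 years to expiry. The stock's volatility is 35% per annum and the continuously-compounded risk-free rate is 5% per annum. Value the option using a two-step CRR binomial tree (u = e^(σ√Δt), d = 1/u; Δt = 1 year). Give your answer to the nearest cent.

CRR parameters: u = e^(σ√Δt) = e^(0.35·√1) = 1.4191, d = 1/u = 0.7047
Per-period rate: rΔt = 0.05·1 = 0.05, so R = e^0.05 = 1.0513
Risk-neutral probability p = (e^0.05 − 0.7047)/(1.4191 − 0.7047) = 0.3466/0.7144 = 0.4852
Terminal stock prices: S_uu = 292, S_ud = 145, S_dd = 72
Terminal payoffs (S − K): max(122, 0) = 122, max(-25, 0) = 0, max(-98, 0) = 0
Node u (S = 205.8): V_u = e^(−0.05)·[0.4852·121.9941 + 0.5148·0.0000] = 56.2992
Node d (S = 102.2): V_d = e^(−0.05)·[0.4852·0.0000 + 0.5148·0.0000] = 0.0000
Node 0 (S = 145): V_0 = e^(−0.05)·[0.4852·56.2992 + 0.5148·0.0000] = 25.9816

€25.98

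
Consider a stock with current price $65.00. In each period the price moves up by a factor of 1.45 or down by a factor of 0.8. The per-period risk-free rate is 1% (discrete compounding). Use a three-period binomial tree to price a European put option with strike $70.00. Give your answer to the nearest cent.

$15.23

Risk-neutral probability p = (1 + 0.01 − 0.8)/(1.45 − 0.8) = 0.2100/0.6500 = 0.3231
Terminal stock prices: S_uuu = 198.2, S_uud = 109.3, S_udd = 60.32, S_ddd = 33.28
Terminal payoffs (K − S): max(-128.2, 0) = 0, max(-39.33, 0) = 0, max(9.68, 0) = 9.68, max(36.72, 0) = 36.72
Node uu (S = 136.7): V_uu = 1/1.01·[0.3231·0.0000 + 0.6769·0.0000] = 0.0000
Node ud (S = 75.4): V_ud = 1/1.01·[0.3231·0.0000 + 0.6769·9.6800] = 6.4877
Node dd (S = 41.6): V_dd = 1/1.01·[0.3231·9.6800 + 0.6769·36.7200] = 27.7069
Node u (S = 94.25): V_u = 1/1.01·[0.3231·0.0000 + 0.6769·6.4877] = 4.3482
Node d (S = 52): V_d = 1/1.01·[0.3231·6.4877 + 0.6769·27.7069] = 20.6450
Node 0 (S = 65): V_0 = 1/1.01·[0.3231·4.3482 + 0.6769·20.6450] = 15.2276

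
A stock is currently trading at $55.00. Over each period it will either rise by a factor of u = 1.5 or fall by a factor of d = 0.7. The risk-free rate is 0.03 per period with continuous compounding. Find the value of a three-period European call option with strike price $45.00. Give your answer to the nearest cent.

Risk-neutral probability p = (e^0.03 − 0.7)/(1.5 − 0.7) = 0.3305/0.8000 = 0.4131
Terminal stock prices: S_uuu = 185.6, S_uud = 86.62, S_udd = 40.42, S_ddd = 18.86
Terminal payoffs (S − K): max(140.6, 0) = 140.6, max(41.62, 0) = 41.62, max(-4.575, 0) = 0, max(-26.14, 0) = 0
Node uu (S = 123.8): V_uu = e^(−0.03)·[0.4131·140.6250 + 0.5869·41.6250] = 80.0800
Node ud (S = 57.75): V_ud = e^(−0.03)·[0.4131·41.6250 + 0.5869·0.0000] = 16.6858
Node dd (S = 26.95): V_dd = e^(−0.03)·[0.4131·0.0000 + 0.5869·0.0000] = 0.0000
Node u (S = 82.5): V_u = e^(−0.03)·[0.4131·80.0800 + 0.5869·16.6858] = 41.6049
Node d (S = 38.5): V_d = e^(−0.03)·[0.4131·16.6858 + 0.5869·0.0000] = 6.6887
Node 0 (S = 55): V_0 = e^(−0.03)·[0.4131·41.6049 + 0.5869·6.6887] = 20.4875

$20.49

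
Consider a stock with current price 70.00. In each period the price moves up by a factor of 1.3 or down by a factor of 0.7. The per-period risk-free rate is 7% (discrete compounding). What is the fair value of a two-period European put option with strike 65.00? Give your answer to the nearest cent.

Risk-neutral probability p = (1 + 0.07 − 0.7)/(1.3 − 0.7) = 0.3700/0.6000 = 0.6167
Terminal stock prices: S_uu = 118.3, S_ud = 63.7, S_dd = 34.3
Terminal payoffs (K − S): max(-53.3, 0) = 0, max(1.3, 0) = 1.3, max(30.7, 0) = 30.7
Node u (S = 91): V_u = 1/1.07·[0.6167·0.0000 + 0.3833·1.3000] = 0.4657
Node d (S = 49): V_d = 1/1.07·[0.6167·1.3000 + 0.3833·30.7000] = 11.7477
Node 0 (S = 70): V_0 = 1/1.07·[0.6167·0.4657 + 0.3833·11.7477] = 4.4771

4.48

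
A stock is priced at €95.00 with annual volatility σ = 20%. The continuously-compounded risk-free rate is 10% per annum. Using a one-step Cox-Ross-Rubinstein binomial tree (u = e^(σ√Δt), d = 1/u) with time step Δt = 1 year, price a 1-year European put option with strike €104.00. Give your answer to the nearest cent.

€6.85

CRR parameters: u = e^(σ√Δt) = e^(0.2·√1) = 1.2214, d = 1/u = 0.8187
Per-period rate: rΔt = 0.1·1 = 0.1, so R = e^0.1 = 1.1052
Risk-neutral probability p = (e^0.1 − 0.8187)/(1.2214 − 0.8187) = 0.2864/0.4027 = 0.7113
Terminal stock prices: S_u = 116, S_d = 77.78
Terminal payoffs (K − S): max(-12.03, 0) = 0, max(26.22, 0) = 26.22
Node 0 (S = 95): V_0 = e^(−0.1)·[0.7113·0.0000 + 0.2887·26.2206] = 6.8484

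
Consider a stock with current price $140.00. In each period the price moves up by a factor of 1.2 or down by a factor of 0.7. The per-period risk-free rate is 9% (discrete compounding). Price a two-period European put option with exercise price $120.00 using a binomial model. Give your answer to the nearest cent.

Risk-neutral probability p = (1 + 0.09 − 0.7)/(1.2 − 0.7) = 0.3900/0.5000 = 0.7800
Terminal stock prices: S_uu = 201.6, S_ud = 117.6, S_dd = 68.6
Terminal payoffs (K − S): max(-81.6, 0) = 0, max(2.4, 0) = 2.4, max(51.4, 0) = 51.4
Node u (S = 168): V_u = 1/1.09·[0.7800·0.0000 + 0.2200·2.4000] = 0.4844
Node d (S = 98): V_d = 1/1.09·[0.7800·2.4000 + 0.2200·51.4000] = 12.0917
Node 0 (S = 140): V_0 = 1/1.09·[0.7800·0.4844 + 0.2200·12.0917] = 2.7872

$2.79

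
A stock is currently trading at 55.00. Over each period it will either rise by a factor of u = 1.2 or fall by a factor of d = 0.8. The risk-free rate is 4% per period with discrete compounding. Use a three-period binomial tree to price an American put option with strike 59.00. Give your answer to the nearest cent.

7.20

Risk-neutral probability p = (1 + 0.04 − 0.8)/(1.2 − 0.8) = 0.2400/0.4000 = 0.6000
Terminal stock prices: S_uuu = 95.04, S_uud = 63.36, S_udd = 42.24, S_ddd = 28.16
Terminal payoffs (K − S): max(-36.04, 0) = 0, max(-4.36, 0) = 0, max(16.76, 0) = 16.76, max(30.84, 0) = 30.84
Node uu (S = 79.2): continuation = 1/1.04·[0.6000·0.0000 + 0.4000·0.0000] = 0.0000; exercise value = 0.0000 ≤ continuation, so V_uu = 0.0000
Node ud (S = 52.8): continuation = 1/1.04·[0.6000·0.0000 + 0.4000·16.7600] = 6.4462; exercise value = 6.2000 ≤ continuation, so V_ud = 6.4462
Node dd (S = 35.2): continuation = 1/1.04·[0.6000·16.7600 + 0.4000·30.8400] = 21.5308; exercise value = 23.8000 > continuation, so V_dd = 23.8000 (exercise)
Node u (S = 66): continuation = 1/1.04·[0.6000·0.0000 + 0.4000·6.4462] = 2.4793; exercise value = 0.0000 ≤ continuation, so V_u = 2.4793
Node d (S = 44): continuation = 1/1.04·[0.6000·6.4462 + 0.4000·23.8000] = 12.8728; exercise value = 15.0000 > continuation, so V_d = 15.0000 (exercise)
Node 0 (S = 55): continuation = 1/1.04·[0.6000·2.4793 + 0.4000·15.0000] = 7.1996; exercise value = 4.0000 ≤ continuation, so V_0 = 7.1996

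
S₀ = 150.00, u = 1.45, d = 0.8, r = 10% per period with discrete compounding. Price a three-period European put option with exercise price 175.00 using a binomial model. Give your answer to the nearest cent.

22.32

Risk-neutral probability p = (1 + 0.1 − 0.8)/(1.45 − 0.8) = 0.3000/0.6500 = 0.4615
Terminal stock prices: S_uuu = 457.3, S_uud = 252.3, S_udd = 139.2, S_ddd = 76.8
Terminal payoffs (K − S): max(-282.3, 0) = 0, max(-77.3, 0) = 0, max(35.8, 0) = 35.8, max(98.2, 0) = 98.2
Node uu (S = 315.4): V_uu = 1/1.1·[0.4615·0.0000 + 0.5385·0.0000] = 0.0000
Node ud (S = 174): V_ud = 1/1.1·[0.4615·0.0000 + 0.5385·35.8000] = 17.5245
Node dd (S = 96): V_dd = 1/1.1·[0.4615·35.8000 + 0.5385·98.2000] = 63.0909
Node u (S = 217.5): V_u = 1/1.1·[0.4615·0.0000 + 0.5385·17.5245] = 8.5784
Node d (S = 120): V_d = 1/1.1·[0.4615·17.5245 + 0.5385·63.0909] = 38.2366
Node 0 (S = 150): V_0 = 1/1.1·[0.4615·8.5784 + 0.5385·38.2366] = 22.3165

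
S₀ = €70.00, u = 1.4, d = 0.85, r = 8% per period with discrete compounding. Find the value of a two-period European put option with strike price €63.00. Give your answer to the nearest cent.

€3.61

Risk-neutral probability p = (1 + 0.08 − 0.85)/(1.4 − 0.85) = 0.2300/0.5500 = 0.4182
Terminal stock prices: S_uu = 137.2, S_ud = 83.3, S_dd = 50.57
Terminal payoffs (K − S): max(-74.2, 0) = 0, max(-20.3, 0) = 0, max(12.43, 0) = 12.43
Node u (S = 98): V_u = 1/1.08·[0.4182·0.0000 + 0.5818·0.0000] = 0.0000
Node d (S = 59.5): V_d = 1/1.08·[0.4182·0.0000 + 0.5818·12.4250] = 6.6936
Node 0 (S = 70): V_0 = 1/1.08·[0.4182·0.0000 + 0.5818·6.6936] = 3.6060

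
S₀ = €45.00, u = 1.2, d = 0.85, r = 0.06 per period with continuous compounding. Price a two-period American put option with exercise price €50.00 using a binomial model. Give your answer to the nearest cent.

Risk-neutral probability p = (e^0.06 − 0.85)/(1.2 − 0.85) = 0.2118/0.3500 = 0.6052
Terminal stock prices: S_uu = 64.8, S_ud = 45.9, S_dd = 32.51
Terminal payoffs (K − S): max(-14.8, 0) = 0, max(4.1, 0) = 4.1, max(17.49, 0) = 17.49
Node u (S = 54): continuation = e^(−0.06)·[0.6052·0.0000 + 0.3948·4.1000] = 1.5242; exercise value = 0.0000 ≤ continuation, so V_u = 1.5242
Node d (S = 38.25): continuation = e^(−0.06)·[0.6052·4.1000 + 0.3948·17.4875] = 8.8382; exercise value = 11.7500 > continuation, so V_d = 11.7500 (exercise)
Node 0 (S = 45): continuation = e^(−0.06)·[0.6052·1.5242 + 0.3948·11.7500] = 5.2370; exercise value = 5.0000 ≤ continuation, so V_0 = 5.2370

€5.24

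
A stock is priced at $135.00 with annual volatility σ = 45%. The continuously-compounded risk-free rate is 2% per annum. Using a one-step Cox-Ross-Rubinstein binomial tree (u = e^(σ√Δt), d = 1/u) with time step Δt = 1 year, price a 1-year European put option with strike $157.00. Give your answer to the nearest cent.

$40.94

CRR parameters: u = e^(σ√Δt) = e^(0.45·√1) = 1.5683, d = 1/u = 0.6376
Per-period rate: rΔt = 0.02·1 = 0.02, so R = e^0.02 = 1.0202
Risk-neutral probability p = (e^0.02 − 0.6376)/(1.5683 − 0.6376) = 0.3826/0.9307 = 0.4111
Terminal stock prices: S_u = 211.7, S_d = 86.08
Terminal payoffs (K − S): max(-54.72, 0) = 0, max(70.92, 0) = 70.92
Node 0 (S = 135): V_0 = e^(−0.02)·[0.4111·0.0000 + 0.5889·70.9202] = 40.9402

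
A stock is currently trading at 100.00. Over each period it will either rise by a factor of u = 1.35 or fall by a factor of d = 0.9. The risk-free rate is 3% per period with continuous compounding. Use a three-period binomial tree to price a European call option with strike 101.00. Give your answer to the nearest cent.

16.89

Risk-neutral probability p = (e^0.03 − 0.9)/(1.35 − 0.9) = 0.1305/0.4500 = 0.2899
Terminal stock prices: S_uuu = 246, S_uud = 164, S_udd = 109.4, S_ddd = 72.9
Terminal payoffs (S − K): max(145, 0) = 145, max(63.03, 0) = 63.03, max(8.35, 0) = 8.35, max(-28.1, 0) = 0
Node uu (S = 182.3): V_uu = e^(−0.03)·[0.2899·145.0375 + 0.7101·63.0250] = 84.2350
Node ud (S = 121.5): V_ud = e^(−0.03)·[0.2899·63.0250 + 0.7101·8.3500] = 23.4850
Node dd (S = 81): V_dd = e^(−0.03)·[0.2899·8.3500 + 0.7101·0.0000] = 2.3491
Node u (S = 135): V_u = e^(−0.03)·[0.2899·84.2350 + 0.7101·23.4850] = 39.8818
Node d (S = 90): V_d = e^(−0.03)·[0.2899·23.4850 + 0.7101·2.3491] = 8.2259
Node 0 (S = 100): V_0 = e^(−0.03)·[0.2899·39.8818 + 0.7101·8.2259] = 16.8886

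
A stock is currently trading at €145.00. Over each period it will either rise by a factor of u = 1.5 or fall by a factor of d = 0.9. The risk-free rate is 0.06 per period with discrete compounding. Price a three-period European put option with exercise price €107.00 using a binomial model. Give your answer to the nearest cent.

€0.43

Risk-neutral probability p = (1 + 0.06 − 0.9)/(1.5 − 0.9) = 0.1600/0.6000 = 0.2667
Terminal stock prices: S_uuu = 489.4, S_uud = 293.6, S_udd = 176.2, S_ddd = 105.7
Terminal payoffs (K − S): max(-382.4, 0) = 0, max(-186.6, 0) = 0, max(-69.18, 0) = 0, max(1.295, 0) = 1.295
Node uu (S = 326.2): V_uu = 1/1.06·[0.2667·0.0000 + 0.7333·0.0000] = 0.0000
Node ud (S = 195.8): V_ud = 1/1.06·[0.2667·0.0000 + 0.7333·0.0000] = 0.0000
Node dd (S = 117.5): V_dd = 1/1.06·[0.2667·0.0000 + 0.7333·1.2950] = 0.8959
Node u (S = 217.5): V_u = 1/1.06·[0.2667·0.0000 + 0.7333·0.0000] = 0.0000
Node d (S = 130.5): V_d = 1/1.06·[0.2667·0.0000 + 0.7333·0.8959] = 0.6198
Node 0 (S = 145): V_0 = 1/1.06·[0.2667·0.0000 + 0.7333·0.6198] = 0.4288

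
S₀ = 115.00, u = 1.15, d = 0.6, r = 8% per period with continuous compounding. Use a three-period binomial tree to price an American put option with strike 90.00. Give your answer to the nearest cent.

Risk-neutral probability p = (e^0.08 − 0.6)/(1.15 − 0.6) = 0.4833/0.5500 = 0.8787
Terminal stock prices: S_uuu = 174.9, S_uud = 91.25, S_udd = 47.61, S_ddd = 24.84
Terminal payoffs (K − S): max(-84.9, 0) = 0, max(-1.252, 0) = 0, max(42.39, 0) = 42.39, max(65.16, 0) = 65.16
Node uu (S = 152.1): continuation = e^(−0.08)·[0.8787·0.0000 + 0.1213·0.0000] = 0.0000; exercise value = 0.0000 ≤ continuation, so V_uu = 0.0000
Node ud (S = 79.35): continuation = e^(−0.08)·[0.8787·0.0000 + 0.1213·42.3900] = 4.7464; exercise value = 10.6500 > continuation, so V_ud = 10.6500 (exercise)
Node dd (S = 41.4): continuation = e^(−0.08)·[0.8787·42.3900 + 0.1213·65.1600] = 41.6805; exercise value = 48.6000 > continuation, so V_dd = 48.6000 (exercise)
Node u (S = 132.2): continuation = e^(−0.08)·[0.8787·0.0000 + 0.1213·10.6500] = 1.1925; exercise value = 0.0000 ≤ continuation, so V_u = 1.1925
Node d (S = 69): continuation = e^(−0.08)·[0.8787·10.6500 + 0.1213·48.6000] = 14.0805; exercise value = 21.0000 > continuation, so V_d = 21.0000 (exercise)
Node 0 (S = 115): continuation = e^(−0.08)·[0.8787·1.1925 + 0.1213·21.0000] = 3.3187; exercise value = 0.0000 ≤ continuation, so V_0 = 3.3187

3.32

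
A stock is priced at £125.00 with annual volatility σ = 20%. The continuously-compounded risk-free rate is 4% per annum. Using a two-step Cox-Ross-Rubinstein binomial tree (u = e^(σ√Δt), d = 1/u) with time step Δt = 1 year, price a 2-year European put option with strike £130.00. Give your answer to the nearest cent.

£10.86

CRR parameters: u = e^(σ√Δt) = e^(0.2·√1) = 1.2214, d = 1/u = 0.8187
Per-period rate: rΔt = 0.04·1 = 0.04, so R = e^0.04 = 1.0408
Risk-neutral probability p = (e^0.04 − 0.8187)/(1.2214 − 0.8187) = 0.2221/0.4027 = 0.5515
Terminal stock prices: S_uu = 186.5, S_ud = 125, S_dd = 83.79
Terminal payoffs (K − S): max(-56.48, 0) = 0, max(5, 0) = 5, max(46.21, 0) = 46.21
Node u (S = 152.7): V_u = e^(−0.04)·[0.5515·0.0000 + 0.4485·5.0000] = 2.1545
Node d (S = 102.3): V_d = e^(−0.04)·[0.5515·5.0000 + 0.4485·46.2100] = 22.5613
Node 0 (S = 125): V_0 = e^(−0.04)·[0.5515·2.1545 + 0.4485·22.5613] = 10.8633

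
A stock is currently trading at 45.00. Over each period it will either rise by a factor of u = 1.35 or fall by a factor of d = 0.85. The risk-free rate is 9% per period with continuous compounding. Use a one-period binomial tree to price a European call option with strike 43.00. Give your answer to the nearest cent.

Risk-neutral probability p = (e^0.09 − 0.85)/(1.35 − 0.85) = 0.2442/0.5000 = 0.4883
Terminal stock prices: S_u = 60.75, S_d = 38.25
Terminal payoffs (S − K): max(17.75, 0) = 17.75, max(-4.75, 0) = 0
Node 0 (S = 45): V_0 = e^(−0.09)·[0.4883·17.7500 + 0.5117·0.0000] = 7.9221

7.92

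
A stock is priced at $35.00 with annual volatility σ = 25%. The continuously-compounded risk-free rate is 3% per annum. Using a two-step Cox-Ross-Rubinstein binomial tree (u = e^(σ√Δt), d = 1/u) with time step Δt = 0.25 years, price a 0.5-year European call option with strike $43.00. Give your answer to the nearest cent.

CRR parameters: u = e^(σ√Δt) = e^(0.25·√0.25) = 1.1331, d = 1/u = 0.8825
Per-period rate: rΔt = 0.03·0.25 = 0.0075, so R = e^0.0075 = 1.0075
Risk-neutral probability p = (e^0.0075 − 0.8825)/(1.1331 − 0.8825) = 0.1250/0.2507 = 0.4988
Terminal stock prices: S_uu = 44.94, S_ud = 35, S_dd = 27.26
Terminal payoffs (S − K): max(1.941, 0) = 1.941, max(-8, 0) = 0, max(-15.74, 0) = 0
Node u (S = 39.66): V_u = e^(−0.0075)·[0.4988·1.9409 + 0.5012·0.0000] = 0.9609
Node d (S = 30.89): V_d = e^(−0.0075)·[0.4988·0.0000 + 0.5012·0.0000] = 0.0000
Node 0 (S = 35): V_0 = e^(−0.0075)·[0.4988·0.9609 + 0.5012·0.0000] = 0.4758

$0.48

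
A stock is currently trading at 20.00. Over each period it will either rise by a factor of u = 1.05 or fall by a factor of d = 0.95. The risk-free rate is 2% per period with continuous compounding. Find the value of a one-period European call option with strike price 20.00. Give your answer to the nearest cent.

0.69

Risk-neutral probability p = (e^0.02 − 0.95)/(1.05 − 0.95) = 0.0702/0.1000 = 0.7020
Terminal stock prices: S_u = 21, S_d = 19
Terminal payoffs (S − K): max(1, 0) = 1, max(-1, 0) = 0
Node 0 (S = 20): V_0 = e^(−0.02)·[0.7020·1.0000 + 0.2980·0.0000] = 0.6881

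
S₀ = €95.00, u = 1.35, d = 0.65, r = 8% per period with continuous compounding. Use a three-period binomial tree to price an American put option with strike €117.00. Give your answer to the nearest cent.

€26.71

Risk-neutral probability p = (e^0.08 − 0.65)/(1.35 − 0.65) = 0.4333/0.7000 = 0.6190
Terminal stock prices: S_uuu = 233.7, S_uud = 112.5, S_udd = 54.19, S_ddd = 26.09
Terminal payoffs (K − S): max(-116.7, 0) = 0, max(4.461, 0) = 4.461, max(62.81, 0) = 62.81, max(90.91, 0) = 90.91
Node uu (S = 173.1): continuation = e^(−0.08)·[0.6190·0.0000 + 0.3810·4.4606] = 1.5689; exercise value = 0.0000 ≤ continuation, so V_uu = 1.5689
Node ud (S = 83.36): continuation = e^(−0.08)·[0.6190·4.4606 + 0.3810·62.8144] = 24.6421; exercise value = 33.6375 > continuation, so V_ud = 33.6375 (exercise)
Node dd (S = 40.14): continuation = e^(−0.08)·[0.6190·62.8144 + 0.3810·90.9106] = 67.8671; exercise value = 76.8625 > continuation, so V_dd = 76.8625 (exercise)
Node u (S = 128.2): continuation = e^(−0.08)·[0.6190·1.5689 + 0.3810·33.6375] = 12.7276; exercise value = 0.0000 ≤ continuation, so V_u = 12.7276
Node d (S = 61.75): continuation = e^(−0.08)·[0.6190·33.6375 + 0.3810·76.8625] = 46.2546; exercise value = 55.2500 > continuation, so V_d = 55.2500 (exercise)
Node 0 (S = 95): continuation = e^(−0.08)·[0.6190·12.7276 + 0.3810·55.2500] = 26.7052; exercise value = 22.0000 ≤ continuation, so V_0 = 26.7052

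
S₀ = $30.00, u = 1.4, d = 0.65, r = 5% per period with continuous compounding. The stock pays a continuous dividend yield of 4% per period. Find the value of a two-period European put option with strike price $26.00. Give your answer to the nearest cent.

$3.26

Per-period risk-free factor R = e^0.05 = 1.0513; dividend-adjusted growth = e^(0.05−0.04) = 1.0101.
Risk-neutral probability p = (1.0101 − 0.65)/(1.4 − 0.65) = 0.3601/0.7500 = 0.4801
Terminal stock prices: S_uu = 58.8, S_ud = 27.3, S_dd = 12.68
Terminal payoffs (K − S): max(-32.8, 0) = 0, max(-1.3, 0) = 0, max(13.32, 0) = 13.32
Node u (S = 42): V_u = e^(−0.05)·[0.4801·0.0000 + 0.5199·0.0000] = 0.0000
Node d (S = 19.5): V_d = e^(−0.05)·[0.4801·0.0000 + 0.5199·13.3250] = 6.5902
Node 0 (S = 30): V_0 = e^(−0.05)·[0.4801·0.0000 + 0.5199·6.5902] = 3.2594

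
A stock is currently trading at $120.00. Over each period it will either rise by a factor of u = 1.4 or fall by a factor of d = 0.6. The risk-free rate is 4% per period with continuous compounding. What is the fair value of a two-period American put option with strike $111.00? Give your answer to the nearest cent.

Risk-neutral probability p = (e^0.04 − 0.6)/(1.4 − 0.6) = 0.4408/0.8000 = 0.5510
Terminal stock prices: S_uu = 235.2, S_ud = 100.8, S_dd = 43.2
Terminal payoffs (K − S): max(-124.2, 0) = 0, max(10.2, 0) = 10.2, max(67.8, 0) = 67.8
Node u (S = 168): continuation = e^(−0.04)·[0.5510·0.0000 + 0.4490·10.2000] = 4.4001; exercise value = 0.0000 ≤ continuation, so V_u = 4.4001
Node d (S = 72): continuation = e^(−0.04)·[0.5510·10.2000 + 0.4490·67.8000] = 34.6476; exercise value = 39.0000 > continuation, so V_d = 39.0000 (exercise)
Node 0 (S = 120): continuation = e^(−0.04)·[0.5510·4.4001 + 0.4490·39.0000] = 19.1533; exercise value = 0.0000 ≤ continuation, so V_0 = 19.1533

$19.15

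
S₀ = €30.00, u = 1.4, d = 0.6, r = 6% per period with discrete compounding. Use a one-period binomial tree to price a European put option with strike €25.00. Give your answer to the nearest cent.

Risk-neutral probability p = (1 + 0.06 − 0.6)/(1.4 − 0.6) = 0.4600/0.8000 = 0.5750
Terminal stock prices: S_u = 42, S_d = 18
Terminal payoffs (K − S): max(-17, 0) = 0, max(7, 0) = 7
Node 0 (S = 30): V_0 = 1/1.06·[0.5750·0.0000 + 0.4250·7.0000] = 2.8066

€2.81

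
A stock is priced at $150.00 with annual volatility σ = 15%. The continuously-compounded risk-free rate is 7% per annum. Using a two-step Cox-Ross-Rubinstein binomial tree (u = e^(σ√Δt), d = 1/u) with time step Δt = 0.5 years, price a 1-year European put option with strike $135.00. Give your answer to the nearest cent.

CRR parameters: u = e^(σ√Δt) = e^(0.15·√0.5) = 1.1119, d = 1/u = 0.8994
Per-period rate: rΔt = 0.07·0.5 = 0.035, so R = e^0.035 = 1.0356
Risk-neutral probability p = (e^0.035 − 0.8994)/(1.1119 − 0.8994) = 0.1363/0.2125 = 0.6411
Terminal stock prices: S_uu = 185.4, S_ud = 150, S_dd = 121.3
Terminal payoffs (K − S): max(-50.45, 0) = 0, max(-15, 0) = 0, max(13.67, 0) = 13.67
Node u (S = 166.8): V_u = e^(−0.035)·[0.6411·0.0000 + 0.3589·0.0000] = 0.0000
Node d (S = 134.9): V_d = e^(−0.035)·[0.6411·0.0000 + 0.3589·13.6713] = 4.7378
Node 0 (S = 150): V_0 = e^(−0.035)·[0.6411·0.0000 + 0.3589·4.7378] = 1.6419

$1.64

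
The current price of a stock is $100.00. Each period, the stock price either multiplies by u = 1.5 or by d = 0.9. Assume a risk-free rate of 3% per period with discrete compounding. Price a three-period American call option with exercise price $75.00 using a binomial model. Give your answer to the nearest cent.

Risk-neutral probability p = (1 + 0.03 − 0.9)/(1.5 − 0.9) = 0.1300/0.6000 = 0.2167
Terminal stock prices: S_uuu = 337.5, S_uud = 202.5, S_udd = 121.5, S_ddd = 72.9
Terminal payoffs (S − K): max(262.5, 0) = 262.5, max(127.5, 0) = 127.5, max(46.5, 0) = 46.5, max(-2.1, 0) = 0
Node uu (S = 225): continuation = 1/1.03·[0.2167·262.5000 + 0.7833·127.5000] = 152.1845; exercise value = 150.0000 ≤ continuation, so V_uu = 152.1845
Node ud (S = 135): continuation = 1/1.03·[0.2167·127.5000 + 0.7833·46.5000] = 62.1845; exercise value = 60.0000 ≤ continuation, so V_ud = 62.1845
Node dd (S = 81): continuation = 1/1.03·[0.2167·46.5000 + 0.7833·0.0000] = 9.7816; exercise value = 6.0000 ≤ continuation, so V_dd = 9.7816
Node u (S = 150): continuation = 1/1.03·[0.2167·152.1845 + 0.7833·62.1845] = 79.3053; exercise value = 75.0000 ≤ continuation, so V_u = 79.3053
Node d (S = 90): continuation = 1/1.03·[0.2167·62.1845 + 0.7833·9.7816] = 20.5199; exercise value = 15.0000 ≤ continuation, so V_d = 20.5199
Node 0 (S = 100): continuation = 1/1.03·[0.2167·79.3053 + 0.7833·20.5199] = 32.2881; exercise value = 25.0000 ≤ continuation, so V_0 = 32.2881

$32.29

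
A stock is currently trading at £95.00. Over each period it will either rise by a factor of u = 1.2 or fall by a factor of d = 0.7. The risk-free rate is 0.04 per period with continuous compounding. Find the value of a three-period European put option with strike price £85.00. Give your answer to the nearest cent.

Risk-neutral probability p = (e^0.04 − 0.7)/(1.2 − 0.7) = 0.3408/0.5000 = 0.6816
Terminal stock prices: S_uuu = 164.2, S_uud = 95.76, S_udd = 55.86, S_ddd = 32.58
Terminal payoffs (K − S): max(-79.16, 0) = 0, max(-10.76, 0) = 0, max(29.14, 0) = 29.14, max(52.42, 0) = 52.42
Node uu (S = 136.8): V_uu = e^(−0.04)·[0.6816·0.0000 + 0.3184·0.0000] = 0.0000
Node ud (S = 79.8): V_ud = e^(−0.04)·[0.6816·0.0000 + 0.3184·29.1400] = 8.9138
Node dd (S = 46.55): V_dd = e^(−0.04)·[0.6816·29.1400 + 0.3184·52.4150] = 35.1171
Node u (S = 114): V_u = e^(−0.04)·[0.6816·0.0000 + 0.3184·8.9138] = 2.7267
Node d (S = 66.5): V_d = e^(−0.04)·[0.6816·8.9138 + 0.3184·35.1171] = 16.5797
Node 0 (S = 95): V_0 = e^(−0.04)·[0.6816·2.7267 + 0.3184·16.5797] = 6.8573

£6.86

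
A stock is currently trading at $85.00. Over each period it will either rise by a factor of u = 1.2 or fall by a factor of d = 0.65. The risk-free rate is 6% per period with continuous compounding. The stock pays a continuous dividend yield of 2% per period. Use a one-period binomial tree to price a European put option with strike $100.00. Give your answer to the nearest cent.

Per-period risk-free factor R = e^0.06 = 1.0618; dividend-adjusted growth = e^(0.06−0.02) = 1.0408.
Risk-neutral probability p = (1.0408 − 0.65)/(1.2 − 0.65) = 0.3908/0.5500 = 0.7106
Terminal stock prices: S_u = 102, S_d = 55.25
Terminal payoffs (K − S): max(-2, 0) = 0, max(44.75, 0) = 44.75
Node 0 (S = 85): V_0 = e^(−0.06)·[0.7106·0.0000 + 0.2894·44.7500] = 12.1979

$12.20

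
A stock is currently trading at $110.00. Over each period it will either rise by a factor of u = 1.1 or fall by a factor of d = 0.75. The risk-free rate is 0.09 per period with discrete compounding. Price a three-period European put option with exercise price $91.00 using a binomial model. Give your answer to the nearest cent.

Risk-neutral probability p = (1 + 0.09 − 0.75)/(1.1 − 0.75) = 0.3400/0.3500 = 0.9714
Terminal stock prices: S_uuu = 146.4, S_uud = 99.83, S_udd = 68.06, S_ddd = 46.41
Terminal payoffs (K − S): max(-55.41, 0) = 0, max(-8.825, 0) = 0, max(22.94, 0) = 22.94, max(44.59, 0) = 44.59
Node uu (S = 133.1): V_uu = 1/1.09·[0.9714·0.0000 + 0.0286·0.0000] = 0.0000
Node ud (S = 90.75): V_ud = 1/1.09·[0.9714·0.0000 + 0.0286·22.9375] = 0.6012
Node dd (S = 61.88): V_dd = 1/1.09·[0.9714·22.9375 + 0.0286·44.5938] = 21.6112
Node u (S = 121): V_u = 1/1.09·[0.9714·0.0000 + 0.0286·0.6012] = 0.0158
Node d (S = 82.5): V_d = 1/1.09·[0.9714·0.6012 + 0.0286·21.6112] = 1.1023
Node 0 (S = 110): V_0 = 1/1.09·[0.9714·0.0158 + 0.0286·1.1023] = 0.0429

$0.04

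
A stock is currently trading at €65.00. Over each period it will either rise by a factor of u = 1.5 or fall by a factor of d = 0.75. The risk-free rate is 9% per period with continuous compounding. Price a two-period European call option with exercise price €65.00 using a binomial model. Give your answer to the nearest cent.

Risk-neutral probability p = (e^0.09 − 0.75)/(1.5 − 0.75) = 0.3442/0.7500 = 0.4589
Terminal stock prices: S_uu = 146.2, S_ud = 73.12, S_dd = 36.56
Terminal payoffs (S − K): max(81.25, 0) = 81.25, max(8.125, 0) = 8.125, max(-28.44, 0) = 0
Node u (S = 97.5): V_u = e^(−0.09)·[0.4589·81.2500 + 0.5411·8.1250] = 38.0945
Node d (S = 48.75): V_d = e^(−0.09)·[0.4589·8.1250 + 0.5411·0.0000] = 3.4076
Node 0 (S = 65): V_0 = e^(−0.09)·[0.4589·38.0945 + 0.5411·3.4076] = 17.6621

€17.66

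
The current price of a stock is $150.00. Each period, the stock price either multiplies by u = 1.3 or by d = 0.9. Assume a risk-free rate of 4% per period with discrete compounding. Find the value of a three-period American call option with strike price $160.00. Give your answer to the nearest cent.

Risk-neutral probability p = (1 + 0.04 − 0.9)/(1.3 − 0.9) = 0.1400/0.4000 = 0.3500
Terminal stock prices: S_uuu = 329.6, S_uud = 228.2, S_udd = 158, S_ddd = 109.4
Terminal payoffs (S − K): max(169.6, 0) = 169.6, max(68.15, 0) = 68.15, max(-2.05, 0) = 0, max(-50.65, 0) = 0
Node uu (S = 253.5): continuation = 1/1.04·[0.3500·169.5500 + 0.6500·68.1500] = 99.6538; exercise value = 93.5000 ≤ continuation, so V_uu = 99.6538
Node ud (S = 175.5): continuation = 1/1.04·[0.3500·68.1500 + 0.6500·0.0000] = 22.9351; exercise value = 15.5000 ≤ continuation, so V_ud = 22.9351
Node dd (S = 121.5): continuation = 1/1.04·[0.3500·0.0000 + 0.6500·0.0000] = 0.0000; exercise value = 0.0000 ≤ continuation, so V_dd = 0.0000
Node u (S = 195): continuation = 1/1.04·[0.3500·99.6538 + 0.6500·22.9351] = 47.8718; exercise value = 35.0000 ≤ continuation, so V_u = 47.8718
Node d (S = 135): continuation = 1/1.04·[0.3500·22.9351 + 0.6500·0.0000] = 7.7185; exercise value = 0.0000 ≤ continuation, so V_d = 7.7185
Node 0 (S = 150): continuation = 1/1.04·[0.3500·47.8718 + 0.6500·7.7185] = 20.9348; exercise value = 0.0000 ≤ continuation, so V_0 = 20.9348

$20.93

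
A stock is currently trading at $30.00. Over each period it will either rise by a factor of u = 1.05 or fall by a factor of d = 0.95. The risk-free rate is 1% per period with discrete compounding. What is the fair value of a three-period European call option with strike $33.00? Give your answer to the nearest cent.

$0.36

Risk-neutral probability p = (1 + 0.01 − 0.95)/(1.05 − 0.95) = 0.0600/0.1000 = 0.6000
Terminal stock prices: S_uuu = 34.73, S_uud = 31.42, S_udd = 28.43, S_ddd = 25.72
Terminal payoffs (S − K): max(1.729, 0) = 1.729, max(-1.579, 0) = 0, max(-4.571, 0) = 0, max(-7.279, 0) = 0
Node uu (S = 33.08): V_uu = 1/1.01·[0.6000·1.7288 + 0.4000·0.0000] = 1.0270
Node ud (S = 29.92): V_ud = 1/1.01·[0.6000·0.0000 + 0.4000·0.0000] = 0.0000
Node dd (S = 27.07): V_dd = 1/1.01·[0.6000·0.0000 + 0.4000·0.0000] = 0.0000
Node u (S = 31.5): V_u = 1/1.01·[0.6000·1.0270 + 0.4000·0.0000] = 0.6101
Node d (S = 28.5): V_d = 1/1.01·[0.6000·0.0000 + 0.4000·0.0000] = 0.0000
Node 0 (S = 30): V_0 = 1/1.01·[0.6000·0.6101 + 0.4000·0.0000] = 0.3624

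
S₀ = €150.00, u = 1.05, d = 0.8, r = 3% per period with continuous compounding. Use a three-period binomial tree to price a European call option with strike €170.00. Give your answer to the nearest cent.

Risk-neutral probability p = (e^0.03 − 0.8)/(1.05 − 0.8) = 0.2305/0.2500 = 0.9218
Terminal stock prices: S_uuu = 173.6, S_uud = 132.3, S_udd = 100.8, S_ddd = 76.8
Terminal payoffs (S − K): max(3.644, 0) = 3.644, max(-37.7, 0) = 0, max(-69.2, 0) = 0, max(-93.2, 0) = 0
Node uu (S = 165.4): V_uu = e^(−0.03)·[0.9218·3.6438 + 0.0782·0.0000] = 3.2596
Node ud (S = 126): V_ud = e^(−0.03)·[0.9218·0.0000 + 0.0782·0.0000] = 0.0000
Node dd (S = 96): V_dd = e^(−0.03)·[0.9218·0.0000 + 0.0782·0.0000] = 0.0000
Node u (S = 157.5): V_u = e^(−0.03)·[0.9218·3.2596 + 0.0782·0.0000] = 2.9160
Node d (S = 120): V_d = e^(−0.03)·[0.9218·0.0000 + 0.0782·0.0000] = 0.0000
Node 0 (S = 150): V_0 = e^(−0.03)·[0.9218·2.9160 + 0.0782·0.0000] = 2.6085

€2.61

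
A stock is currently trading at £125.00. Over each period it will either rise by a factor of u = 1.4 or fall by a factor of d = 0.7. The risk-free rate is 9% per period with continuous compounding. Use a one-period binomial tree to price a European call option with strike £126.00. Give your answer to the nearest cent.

£25.22

Risk-neutral probability p = (e^0.09 − 0.7)/(1.4 − 0.7) = 0.3942/0.7000 = 0.5631
Terminal stock prices: S_u = 175, S_d = 87.5
Terminal payoffs (S − K): max(49, 0) = 49, max(-38.5, 0) = 0
Node 0 (S = 125): V_0 = e^(−0.09)·[0.5631·49.0000 + 0.4369·0.0000] = 25.2174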